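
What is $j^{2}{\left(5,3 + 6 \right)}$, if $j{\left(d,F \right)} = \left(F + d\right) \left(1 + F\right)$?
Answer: $19600$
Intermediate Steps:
$j{\left(d,F \right)} = \left(1 + F\right) \left(F + d\right)$
$j^{2}{\left(5,3 + 6 \right)} = \left(\left(3 + 6\right) + 5 + \left(3 + 6\right)^{2} + \left(3 + 6\right) 5\right)^{2} = \left(9 + 5 + 9^{2} + 9 \cdot 5\right)^{2} = \left(9 + 5 + 81 + 45\right)^{2} = 140^{2} = 19600$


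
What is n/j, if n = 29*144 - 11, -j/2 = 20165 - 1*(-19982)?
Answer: -4165/80294 ≈ -0.051872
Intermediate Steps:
j = -80294 (j = -2*(20165 - 1*(-19982)) = -2*(20165 + 19982) = -2*40147 = -80294)
n = 4165 (n = 4176 - 11 = 4165)
n/j = 4165/(-80294) = 4165*(-1/80294) = -4165/80294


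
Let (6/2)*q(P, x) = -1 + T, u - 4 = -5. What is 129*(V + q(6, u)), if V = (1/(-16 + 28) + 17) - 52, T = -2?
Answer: -18533/4 ≈ -4633.3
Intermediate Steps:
u = -1 (u = 4 - 5 = -1)
q(P, x) = -1 (q(P, x) = (-1 - 2)/3 = (⅓)*(-3) = -1)
V = -419/12 (V = (1/12 + 17) - 52 = 205/12 - 52 = -419/12 ≈ -34.917)
129*(V + q(6, u)) = 129*(-419/12 - 1) = 129*(-431/12) = -18533/4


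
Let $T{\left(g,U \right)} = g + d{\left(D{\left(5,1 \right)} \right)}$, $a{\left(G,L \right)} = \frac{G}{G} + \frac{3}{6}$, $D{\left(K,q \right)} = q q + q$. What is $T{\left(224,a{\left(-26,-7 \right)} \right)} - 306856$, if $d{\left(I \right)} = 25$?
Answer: $-306607$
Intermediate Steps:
$D{\left(K,q \right)} = q + q^{2}$ ($D{\left(K,q \right)} = q^{2} + q = q + q^{2}$)
$a{\left(G,L \right)} = \frac{3}{2}$ ($a{\left(G,L \right)} = 1 + 3 \cdot \frac{1}{6} = 1 + \frac{1}{2} = \frac{3}{2}$)
$T{\left(g,U \right)} = 25 + g$ ($T{\left(g,U \right)} = g + 25 = 25 + g$)
$T{\left(224,a{\left(-26,-7 \right)} \right)} - 306856 = \left(25 + 224\right) - 306856 = 249 - 306856 = -306607$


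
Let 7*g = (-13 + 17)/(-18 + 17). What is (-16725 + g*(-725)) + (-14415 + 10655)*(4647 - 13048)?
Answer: 221000145/7 ≈ 3.1571e+7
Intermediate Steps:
g = -4/7 (g = ((-13 + 17)/(-18 + 17))/7 = (4/(-1))/7 = (4*(-1))/7 = (⅐)*(-4) = -4/7 ≈ -0.57143)
(-16725 + g*(-725)) + (-14415 + 10655)*(4647 - 13048) = (-16725 - 4/7*(-725)) + (-14415 + 10655)*(4647 - 13048) = (-16725 + 2900/7) - 3760*(-8401) = -114175/7 + 31587760 = 221000145/7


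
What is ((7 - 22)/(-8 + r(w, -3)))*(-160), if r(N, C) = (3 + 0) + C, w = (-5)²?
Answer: -300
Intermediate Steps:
w = 25
r(N, C) = 3 + C
((7 - 22)/(-8 + r(w, -3)))*(-160) = ((7 - 22)/(-8 + (3 - 3)))*(-160) = -15/(-8 + 0)*(-160) = -15/(-8)*(-160) = -15*(-⅛)*(-160) = (15/8)*(-160) = -300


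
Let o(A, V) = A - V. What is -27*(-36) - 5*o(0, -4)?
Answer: 952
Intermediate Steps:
-27*(-36) - 5*o(0, -4) = -27*(-36) - 5*(0 - 1*(-4)) = 972 - 5*(0 + 4) = 972 - 5*4 = 972 - 20 = 952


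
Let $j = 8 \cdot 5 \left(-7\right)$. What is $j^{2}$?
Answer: $78400$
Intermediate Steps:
$j = -280$ ($j = 40 \left(-7\right) = -280$)
$j^{2} = \left(-280\right)^{2} = 78400$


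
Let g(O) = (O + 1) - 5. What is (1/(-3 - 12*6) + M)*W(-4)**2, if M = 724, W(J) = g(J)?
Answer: 3475136/75 ≈ 46335.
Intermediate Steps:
g(O) = -4 + O (g(O) = (1 + O) - 5 = -4 + O)
W(J) = -4 + J
(1/(-3 - 12*6) + M)*W(-4)**2 = (1/(-3 - 12*6) + 724)*(-4 - 4)**2 = (1/(-3 - 72) + 724)*(-8)**2 = (1/(-75) + 724)*64 = (-1/75 + 724)*64 = (54299/75)*64 = 3475136/75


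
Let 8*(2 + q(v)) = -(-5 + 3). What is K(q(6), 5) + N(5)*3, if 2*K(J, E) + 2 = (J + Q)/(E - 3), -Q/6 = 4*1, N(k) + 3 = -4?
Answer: -455/16 ≈ -28.438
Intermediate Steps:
N(k) = -7 (N(k) = -3 - 4 = -7)
Q = -24 ≈ -24.000
q(v) = -7/4 (q(v) = -2 + (-(-5 + 3))/8 = -2 + (-1*(-2))/8 = -2 + (⅛)*2 = -2 + ¼ = -7/4)
K(J, E) = -1 + (-24 + J)/(2*(-3 + E)) (K(J, E) = -1 + ((J - 24)/(E - 3))/2 = -1 + ((-24 + J)/(-3 + E))/2 = -1 + (-24 + J)/(2*(-3 + E)))
K(q(6), 5) + N(5)*3 = (-9 + (½)*(-7/4) - 1*5)/(-3 + 5) - 7*3 = (-9 - 7/8 - 5)/2 - 21 = (½)*(-119/8) - 21 = -119/16 - 21 = -455/16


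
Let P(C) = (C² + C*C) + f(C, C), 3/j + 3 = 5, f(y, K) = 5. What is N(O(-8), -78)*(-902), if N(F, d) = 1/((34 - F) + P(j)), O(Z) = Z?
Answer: -1804/103 ≈ -17.515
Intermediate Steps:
j = 3/2 (j = 3/(-3 + 5) = 3/2 ≈ 1.5000)
P(C) = 5 + 2*C² (P(C) = (C² + C*C) + 5 = (C² + C²) + 5 = 2*C² + 5 = 5 + 2*C²)
N(F, d) = 1/(87/2 - F) (N(F, d) = 1/((34 - F) + (5 + 2*(3/2)²)) = 1/((34 - F) + (5 + 2*(9/4))) = 1/((34 - F) + (5 + 9/2)) = 1/((34 - F) + 19/2) = 1/(87/2 - F))
N(O(-8), -78)*(-902) = (2/(87 - 2*(-8)))*(-902) = (2/(87 + 16))*(-902) = (2/103)*(-902) = -1804/103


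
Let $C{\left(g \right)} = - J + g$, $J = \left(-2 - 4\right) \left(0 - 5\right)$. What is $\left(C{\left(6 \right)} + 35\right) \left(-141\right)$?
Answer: $-1551$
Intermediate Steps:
$J = 30$ ($J = \left(-6\right) \left(-5\right) = 30$)
$C{\left(g \right)} = -30 + g$ ($C{\left(g \right)} = \left(-1\right) 30 + g = -30 + g$)
$\left(C{\left(6 \right)} + 35\right) \left(-141\right) = \left(\left(-30 + 6\right) + 35\right) \left(-141\right) = \left(-24 + 35\right) \left(-141\right) = 11 \left(-141\right) = -1551$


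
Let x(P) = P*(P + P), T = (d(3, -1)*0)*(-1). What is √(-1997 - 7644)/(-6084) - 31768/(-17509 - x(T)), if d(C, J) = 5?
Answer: 31768/17509 - I*√9641/6084 ≈ 1.8144 - 0.016139*I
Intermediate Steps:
T = 0 (T = (5*0)*(-1) = 0*(-1) = 0)
x(P) = 2*P² (x(P) = P*(2*P) = 2*P²)
√(-1997 - 7644)/(-6084) - 31768/(-17509 - x(T)) = √(-1997 - 7644)/(-6084) - 31768/(-17509 - 2*0²) = √(-9641)*(-1/6084) - 31768/(-17509 - 2*0) = (I*√9641)*(-1/6084) - 31768/(-17509 - 1*0) = -I*√9641/6084 - 31768/(-17509 + 0) = -I*√9641/6084 - 31768/(-17509) = -I*√9641/6084 - 31768*(-1/17509) = -I*√9641/6084 + 31768/17509 = 31768/17509 - I*√9641/6084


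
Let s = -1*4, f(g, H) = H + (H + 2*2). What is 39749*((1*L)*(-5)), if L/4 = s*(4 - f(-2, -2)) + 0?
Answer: 12719680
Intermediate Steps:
f(g, H) = 4 + 2*H (f(g, H) = H + (H + 4) = H + (4 + H) = 4 + 2*H)
s = -4
L = -64 (L = 4*(-4*(4 - (4 + 2*(-2))) + 0) = 4*(-4*(4 - (4 - 4)) + 0) = 4*(-4*(4 - 1*0) + 0) = 4*(-4*(4 + 0) + 0) = 4*(-4*4 + 0) = 4*(-16 + 0) = 4*(-16) = -64)
39749*((1*L)*(-5)) = 39749*((1*(-64))*(-5)) = 39749*(-64*(-5)) = 39749*320 = 12719680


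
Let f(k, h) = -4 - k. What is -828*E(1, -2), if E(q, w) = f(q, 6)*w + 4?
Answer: -11592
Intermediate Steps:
E(q, w) = 4 + w*(-4 - q) (E(q, w) = (-4 - q)*w + 4 = w*(-4 - q) + 4 = 4 + w*(-4 - q))
-828*E(1, -2) = -828*(4 - 1*(-2)*(4 + 1)) = -828*(4 - 1*(-2)*5) = -828*(4 + 10) = -828*14 = -1*11592 = -11592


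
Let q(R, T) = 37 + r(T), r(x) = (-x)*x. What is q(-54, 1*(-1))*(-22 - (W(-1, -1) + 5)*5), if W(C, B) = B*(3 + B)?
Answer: -1332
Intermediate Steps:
r(x) = -x²
q(R, T) = 37 - T²
q(-54, 1*(-1))*(-22 - (W(-1, -1) + 5)*5) = (37 - (1*(-1))²)*(-22 - (-(3 - 1) + 5)*5) = (37 - 1*(-1)²)*(-22 - (-1*2 + 5)*5) = (37 - 1*1)*(-22 - (-2 + 5)*5) = (37 - 1)*(-22 - 3*5) = 36*(-22 - 1*15) = 36*(-22 - 15) = 36*(-37) = -1332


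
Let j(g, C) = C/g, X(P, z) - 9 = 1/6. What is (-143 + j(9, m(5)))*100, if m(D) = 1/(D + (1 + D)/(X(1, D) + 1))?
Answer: -43880600/3069 ≈ -14298.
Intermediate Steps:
X(P, z) = 55/6 (X(P, z) = 9 + 1/6 = 9 + ⅙ = 55/6)
m(D) = 1/(6/61 + 67*D/61) (m(D) = 1/(D + (1 + D)/(55/6 + 1)) = 1/(D + (1 + D)/(61/6)) = 1/(D + (1 + D)*(6/61)) = 1/(D + (6/61 + 6*D/61)) = 1/(6/61 + 67*D/61))
(-143 + j(9, m(5)))*100 = (-143 + (61/(6 + 67*5))/9)*100 = (-143 + (61/(6 + 335))*(⅑))*100 = (-143 + (61/341)*(⅑))*100 = (-143 + 61/3069)*100 = -438806/3069*100 = -43880600/3069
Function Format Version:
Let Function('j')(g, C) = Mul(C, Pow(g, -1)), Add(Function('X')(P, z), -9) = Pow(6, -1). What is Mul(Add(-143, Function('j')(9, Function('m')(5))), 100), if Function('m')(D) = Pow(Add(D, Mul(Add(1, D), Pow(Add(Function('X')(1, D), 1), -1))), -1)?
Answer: Rational(-43880600, 3069) ≈ -14298.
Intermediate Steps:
Function('X')(P, z) = Rational(55, 6) (Function('X')(P, z) = Add(9, Pow(6, -1)) = Add(9, Rational(1, 6)) = Rational(55, 6))
Function('m')(D) = Pow(Add(Rational(6, 61), Mul(Rational(67, 61), D)), -1) (Function('m')(D) = Pow(Add(D, Mul(Add(1, D), Pow(Add(Rational(55, 6), 1), -1))), -1) = Pow(Add(D, Mul(Add(1, D), Pow(Rational(61, 6), -1))), -1) = Pow(Add(D, Mul(Add(1, D), Rational(6, 61))), -1) = Pow(Add(D, Add(Rational(6, 61), Mul(Rational(6, 61), D))), -1) = Pow(Add(Rational(6, 61), Mul(Rational(67, 61), D)), -1))
Mul(Add(-143, Function('j')(9, Function('m')(5))), 100) = Mul(Add(-143, Mul(Mul(61, Pow(Add(6, Mul(67, 5)), -1)), Pow(9, -1))), 100) = Mul(Add(-143, Mul(Mul(61, Pow(Add(6, 335), -1)), Rational(1, 9))), 100) = Mul(Add(-143, Mul(Mul(61, Pow(341, -1)), Rational(1, 9))), 100) = Mul(Add(-143, Mul(Mul(61, Rational(1, 341)), Rational(1, 9))), 100) = Mul(Add(-143, Mul(Rational(61, 341), Rational(1, 9))), 100) = Mul(Add(-143, Rational(61, 3069)), 100) = Mul(Rational(-438806, 3069), 100) = Rational(-43880600, 3069)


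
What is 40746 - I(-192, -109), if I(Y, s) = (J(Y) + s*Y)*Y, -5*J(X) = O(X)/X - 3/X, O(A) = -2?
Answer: 4058921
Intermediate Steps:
J(X) = 1/X (J(X) = -(-2/X - 3/X)/5 = -(-1)/X = 1/X)
I(Y, s) = Y*(1/Y + Y*s) (I(Y, s) = (1/Y + s*Y)*Y = (1/Y + Y*s)*Y = Y*(1/Y + Y*s))
40746 - I(-192, -109) = 40746 - (1 - 109*(-192)²) = 40746 - (1 - 109*36864) = 40746 - (1 - 4018176) = 40746 - 1*(-4018175) = 40746 + 4018175 = 4058921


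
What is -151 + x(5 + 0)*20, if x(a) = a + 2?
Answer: -11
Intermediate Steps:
x(a) = 2 + a
-151 + x(5 + 0)*20 = -151 + (2 + (5 + 0))*20 = -151 + (2 + 5)*20 = -151 + 7*20 = -151 + 140 = -11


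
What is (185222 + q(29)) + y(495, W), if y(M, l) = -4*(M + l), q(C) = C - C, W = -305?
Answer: 184462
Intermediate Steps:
q(C) = 0
y(M, l) = -4*M - 4*l
(185222 + q(29)) + y(495, W) = (185222 + 0) + (-4*495 - 4*(-305)) = 185222 + (-1980 + 1220) = 185222 - 760 = 184462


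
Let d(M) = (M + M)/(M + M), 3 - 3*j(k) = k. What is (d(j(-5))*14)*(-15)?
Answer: -210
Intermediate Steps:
j(k) = 1 - k/3
d(M) = 1 (d(M) = (2*M)/((2*M)) = (2*M)*(1/(2*M)) = 1)
(d(j(-5))*14)*(-15) = (1*14)*(-15) = 14*(-15) = -210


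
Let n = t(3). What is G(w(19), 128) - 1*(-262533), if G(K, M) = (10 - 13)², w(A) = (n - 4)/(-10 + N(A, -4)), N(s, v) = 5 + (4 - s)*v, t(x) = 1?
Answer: 262542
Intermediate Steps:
n = 1
N(s, v) = 5 + v*(4 - s)
w(A) = -3/(-21 + 4*A) (w(A) = (1 - 4)/(-10 + (5 + 4*(-4) - 1*A*(-4))) = -3/(-10 + (5 - 16 + 4*A)) = -3/(-10 + (-11 + 4*A)) = -3/(-21 + 4*A))
G(K, M) = 9 (G(K, M) = (-3)² = 9)
G(w(19), 128) - 1*(-262533) = 9 - 1*(-262533) = 9 + 262533 = 262542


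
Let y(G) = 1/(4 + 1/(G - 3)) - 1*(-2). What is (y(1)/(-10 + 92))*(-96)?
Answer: -768/287 ≈ -2.6760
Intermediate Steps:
y(G) = 2 + 1/(4 + 1/(-3 + G)) (y(G) = 1/(4 + 1/(-3 + G)) + 2 = 2 + 1/(4 + 1/(-3 + G)))
(y(1)/(-10 + 92))*(-96) = (((-25 + 9*1)/(-11 + 4*1))/(-10 + 92))*(-96) = (((-25 + 9)/(-11 + 4))/82)*(-96) = ((-16/(-7))/82)*(-96) = ((-⅐*(-16))/82)*(-96) = ((1/82)*(16/7))*(-96) = (8/287)*(-96) = -768/287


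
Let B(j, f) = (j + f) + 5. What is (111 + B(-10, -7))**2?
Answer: 9801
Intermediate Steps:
B(j, f) = 5 + f + j (B(j, f) = (f + j) + 5 = 5 + f + j)
(111 + B(-10, -7))**2 = (111 + (5 - 7 - 10))**2 = (111 - 12)**2 = 99**2 = 9801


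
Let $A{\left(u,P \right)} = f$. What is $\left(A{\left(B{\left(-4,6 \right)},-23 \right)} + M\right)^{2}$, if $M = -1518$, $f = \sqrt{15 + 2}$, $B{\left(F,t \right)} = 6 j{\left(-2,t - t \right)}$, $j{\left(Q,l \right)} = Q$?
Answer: $\left(1518 - \sqrt{17}\right)^{2} \approx 2.2918 \cdot 10^{6}$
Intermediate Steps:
$B{\left(F,t \right)} = -12$ ($B{\left(F,t \right)} = 6 \left(-2\right) = -12$)
$f = \sqrt{17} \approx 4.1231$
$A{\left(u,P \right)} = \sqrt{17}$
$\left(A{\left(B{\left(-4,6 \right)},-23 \right)} + M\right)^{2} = \left(\sqrt{17} - 1518\right)^{2} = \left(-1518 + \sqrt{17}\right)^{2}$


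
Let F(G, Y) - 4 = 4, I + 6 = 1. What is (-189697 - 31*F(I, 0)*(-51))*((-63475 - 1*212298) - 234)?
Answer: 48866763343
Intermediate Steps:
I = -5 (I = -6 + 1 = -5)
F(G, Y) = 8 (F(G, Y) = 4 + 4 = 8)
(-189697 - 31*F(I, 0)*(-51))*((-63475 - 1*212298) - 234) = (-189697 - 31*8*(-51))*((-63475 - 1*212298) - 234) = (-189697 - 248*(-51))*((-63475 - 212298) - 234) = (-189697 + 12648)*(-275773 - 234) = -177049*(-276007) = 48866763343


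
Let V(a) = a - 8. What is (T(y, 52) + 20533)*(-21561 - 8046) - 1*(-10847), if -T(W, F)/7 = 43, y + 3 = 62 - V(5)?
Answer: -598997977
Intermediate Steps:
V(a) = -8 + a
y = 62 (y = -3 + (62 - (-8 + 5)) = -3 + (62 - 1*(-3)) = -3 + (62 + 3) = -3 + 65 = 62)
T(W, F) = -301 (T(W, F) = -7*43 = -301)
(T(y, 52) + 20533)*(-21561 - 8046) - 1*(-10847) = (-301 + 20533)*(-21561 - 8046) - 1*(-10847) = 20232*(-29607) + 10847 = -599008824 + 10847 = -598997977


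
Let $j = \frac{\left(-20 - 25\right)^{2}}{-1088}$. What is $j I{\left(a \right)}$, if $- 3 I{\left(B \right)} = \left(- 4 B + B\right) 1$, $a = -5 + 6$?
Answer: $- \frac{2025}{1088} \approx -1.8612$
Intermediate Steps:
$a = 1$
$j = - \frac{2025}{1088}$ ($j = \left(-45\right)^{2} \left(- \frac{1}{1088}\right) = 2025 \left(- \frac{1}{1088}\right) = - \frac{2025}{1088} \approx -1.8612$)
$I{\left(B \right)} = B$ ($I{\left(B \right)} = - \frac{\left(- 4 B + B\right) 1}{3} = - \frac{- 3 B 1}{3} = - \frac{\left(-3\right) B}{3} = B$)
$j I{\left(a \right)} = \left(- \frac{2025}{1088}\right) 1 = - \frac{2025}{1088}$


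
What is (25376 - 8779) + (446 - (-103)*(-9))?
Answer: 16116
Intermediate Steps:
(25376 - 8779) + (446 - (-103)*(-9)) = 16597 + (446 - 1*927) = 16597 + (446 - 927) = 16597 - 481 = 16116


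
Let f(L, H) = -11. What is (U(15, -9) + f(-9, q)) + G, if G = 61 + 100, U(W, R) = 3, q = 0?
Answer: 153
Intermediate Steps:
G = 161
(U(15, -9) + f(-9, q)) + G = (3 - 11) + 161 = -8 + 161 = 153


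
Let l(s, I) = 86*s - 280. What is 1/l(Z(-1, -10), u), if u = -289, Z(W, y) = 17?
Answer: 1/1182 ≈ 0.00084602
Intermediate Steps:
l(s, I) = -280 + 86*s
1/l(Z(-1, -10), u) = 1/(-280 + 86*17) = 1/(-280 + 1462) = 1/1182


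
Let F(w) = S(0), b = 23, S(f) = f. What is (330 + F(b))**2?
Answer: 108900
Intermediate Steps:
F(w) = 0
(330 + F(b))**2 = (330 + 0)**2 = 330**2 = 108900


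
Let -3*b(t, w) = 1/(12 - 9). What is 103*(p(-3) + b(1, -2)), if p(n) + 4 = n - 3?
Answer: -9373/9 ≈ -1041.4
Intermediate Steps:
p(n) = -7 + n (p(n) = -4 + (n - 3) = -4 + (-3 + n) = -7 + n)
b(t, w) = -⅑ (b(t, w) = -1/(3*(12 - 9)) = -⅓/3 = -⅓*⅓ = -⅑)
103*(p(-3) + b(1, -2)) = 103*((-7 - 3) - ⅑) = 103*(-10 - ⅑) = 103*(-91/9) = -9373/9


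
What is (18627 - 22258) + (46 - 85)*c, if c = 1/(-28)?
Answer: -101629/28 ≈ -3629.6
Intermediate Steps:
c = -1/28 ≈ -0.035714
(18627 - 22258) + (46 - 85)*c = (18627 - 22258) + (46 - 85)*(-1/28) = -3631 - 39*(-1/28) = -3631 + 39/28 = -101629/28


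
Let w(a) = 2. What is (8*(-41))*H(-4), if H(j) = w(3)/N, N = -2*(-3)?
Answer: -328/3 ≈ -109.33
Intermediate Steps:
N = 6
H(j) = ⅓ (H(j) = 2/6 = 2*(⅙) = ⅓)
(8*(-41))*H(-4) = (8*(-41))*(⅓) = -328*⅓ = -328/3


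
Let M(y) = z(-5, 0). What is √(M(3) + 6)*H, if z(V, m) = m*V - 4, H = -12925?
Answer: -12925*√2 ≈ -18279.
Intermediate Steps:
z(V, m) = -4 + V*m (z(V, m) = V*m - 4 = -4 + V*m)
M(y) = -4 (M(y) = -4 - 5*0 = -4 + 0 = -4)
√(M(3) + 6)*H = √(-4 + 6)*(-12925) = √2*(-12925) = -12925*√2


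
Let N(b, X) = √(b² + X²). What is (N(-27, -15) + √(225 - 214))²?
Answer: 965 + 6*√1166 ≈ 1169.9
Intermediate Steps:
N(b, X) = √(X² + b²)
(N(-27, -15) + √(225 - 214))² = (√((-15)² + (-27)²) + √(225 - 214))² = (√(225 + 729) + √11)² = (√954 + √11)² = (3*√106 + √11)² = (√11 + 3*√106)²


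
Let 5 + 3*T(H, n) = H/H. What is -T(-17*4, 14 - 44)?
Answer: 4/3 ≈ 1.3333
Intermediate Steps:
T(H, n) = -4/3 (T(H, n) = -5/3 + (H/H)/3 = -5/3 + (⅓)*1 = -5/3 + ⅓ = -4/3)
-T(-17*4, 14 - 44) = -1*(-4/3) = 4/3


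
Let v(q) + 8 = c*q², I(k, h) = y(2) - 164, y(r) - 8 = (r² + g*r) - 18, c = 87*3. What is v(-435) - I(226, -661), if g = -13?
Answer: 49387913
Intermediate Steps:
c = 261
y(r) = -10 + r² - 13*r (y(r) = 8 + ((r² - 13*r) - 18) = 8 + (-18 + r² - 13*r) = -10 + r² - 13*r)
I(k, h) = -196 (I(k, h) = (-10 + 2² - 13*2) - 164 = (-10 + 4 - 26) - 164 = -32 - 164 = -196)
v(q) = -8 + 261*q²
v(-435) - I(226, -661) = (-8 + 261*(-435)²) - 1*(-196) = (-8 + 261*189225) + 196 = (-8 + 49387725) + 196 = 49387717 + 196 = 49387913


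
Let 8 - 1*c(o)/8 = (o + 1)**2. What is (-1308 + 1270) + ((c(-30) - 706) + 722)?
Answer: -6686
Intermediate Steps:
c(o) = 64 - 8*(1 + o)**2 (c(o) = 64 - 8*(o + 1)**2 = 64 - 8*(1 + o)**2)
(-1308 + 1270) + ((c(-30) - 706) + 722) = (-1308 + 1270) + (((64 - 8*(1 - 30)**2) - 706) + 722) = -38 + (((64 - 8*(-29)**2) - 706) + 722) = -38 + (((64 - 8*841) - 706) + 722) = -38 + (((64 - 6728) - 706) + 722) = -38 + ((-6664 - 706) + 722) = -38 + (-7370 + 722) = -38 - 6648 = -6686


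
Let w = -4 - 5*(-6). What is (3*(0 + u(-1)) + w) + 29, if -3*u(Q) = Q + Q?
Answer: 57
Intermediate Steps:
u(Q) = -2*Q/3 (u(Q) = -(Q + Q)/3 = -2*Q/3)
w = 26 (w = -4 + 30 = 26)
(3*(0 + u(-1)) + w) + 29 = (3*(0 - ⅔*(-1)) + 26) + 29 = (3*(0 + ⅔) + 26) + 29 = (3*(⅔) + 26) + 29 = (2 + 26) + 29 = 28 + 29 = 57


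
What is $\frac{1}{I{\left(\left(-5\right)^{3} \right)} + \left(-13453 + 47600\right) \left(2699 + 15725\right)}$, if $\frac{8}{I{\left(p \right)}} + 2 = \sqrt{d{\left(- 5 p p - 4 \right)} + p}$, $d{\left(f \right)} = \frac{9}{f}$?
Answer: $\frac{11008201227686}{6925527198491372680847} + \frac{i \sqrt{9419978806}}{55404217587930981446776} \approx 1.5895 \cdot 10^{-9} + 1.7518 \cdot 10^{-18} i$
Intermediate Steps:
$I{\left(p \right)} = \frac{8}{-2 + \sqrt{p + \frac{9}{-4 - 5 p^{2}}}}$ ($I{\left(p \right)} = \frac{8}{-2 + \sqrt{\frac{9}{- 5 p p - 4} + p}} = \frac{8}{-2 + \sqrt{\frac{9}{- 5 p^{2} - 4} + p}} = \frac{8}{-2 + \sqrt{\frac{9}{-4 - 5 p^{2}} + p}} = \frac{8}{-2 + \sqrt{p + \frac{9}{-4 - 5 p^{2}}}}$)
$\frac{1}{I{\left(\left(-5\right)^{3} \right)} + \left(-13453 + 47600\right) \left(2699 + 15725\right)} = \frac{1}{\frac{8}{-2 + \sqrt{\frac{-9 + \left(-5\right)^{3} \left(4 + 5 \left(\left(-5\right)^{3}\right)^{2}\right)}{4 + 5 \left(\left(-5\right)^{3}\right)^{2}}}} + \left(-13453 + 47600\right) \left(2699 + 15725\right)} = \frac{1}{\frac{8}{-2 + \sqrt{\frac{-9 - 125 \left(4 + 5 \left(-125\right)^{2}\right)}{4 + 5 \left(-125\right)^{2}}}} + 34147 \cdot 18424} = \frac{1}{\frac{8}{-2 + \sqrt{\frac{-9 - 125 \left(4 + 5 \cdot 15625\right)}{4 + 5 \cdot 15625}}} + 629124328} = \frac{1}{\frac{8}{-2 + \sqrt{\frac{-9 - 125 \left(4 + 78125\right)}{4 + 78125}}} + 629124328} = \frac{1}{\frac{8}{-2 + \sqrt{\frac{-9 - 9766125}{78129}}} + 629124328} = \frac{1}{\frac{8}{-2 + \sqrt{\frac{1}{78129} \left(-9766134\right)}} + 629124328} = \frac{1}{\frac{8}{-2 + \sqrt{- \frac{1085126}{8681}}} + 629124328} = \frac{1}{\frac{8}{-2 + \frac{i \sqrt{9419978806}}{8681}} + 629124328} = \frac{1}{629124328 + \frac{8}{-2 + \frac{i \sqrt{9419978806}}{8681}}}$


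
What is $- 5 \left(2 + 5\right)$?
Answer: $-35$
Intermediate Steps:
$- 5 \left(2 + 5\right) = \left(-5\right) 7 = -35$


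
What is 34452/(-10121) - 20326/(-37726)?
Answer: -18862357/6583187 ≈ -2.8652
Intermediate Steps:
34452/(-10121) - 20326/(-37726) = 34452*(-1/10121) - 20326*(-1/37726) = -1188/349 + 10163/18863 = -18862357/6583187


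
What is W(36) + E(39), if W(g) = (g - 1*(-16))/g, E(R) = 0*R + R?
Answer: 364/9 ≈ 40.444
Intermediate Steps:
E(R) = R (E(R) = 0 + R = R)
W(g) = (16 + g)/g (W(g) = (g + 16)/g = (16 + g)/g)
W(36) + E(39) = (16 + 36)/36 + 39 = (1/36)*52 + 39 = 13/9 + 39 = 364/9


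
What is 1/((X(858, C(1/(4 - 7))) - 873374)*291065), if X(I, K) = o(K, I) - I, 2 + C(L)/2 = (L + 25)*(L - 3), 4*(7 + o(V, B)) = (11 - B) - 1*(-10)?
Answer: -4/1018085119545 ≈ -3.9289e-12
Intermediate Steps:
o(V, B) = -7/4 - B/4 (o(V, B) = -7 + ((11 - B) - 1*(-10))/4 = -7 + ((11 - B) + 10)/4 = -7 + (21 - B)/4 = -7 + (21/4 - B/4) = -7/4 - B/4)
C(L) = -4 + 2*(-3 + L)*(25 + L) (C(L) = -4 + 2*((L + 25)*(L - 3)) = -4 + 2*((25 + L)*(-3 + L)) = -4 + 2*((-3 + L)*(25 + L)) = -4 + 2*(-3 + L)*(25 + L))
X(I, K) = -7/4 - 5*I/4 (X(I, K) = (-7/4 - I/4) - I = -7/4 - 5*I/4)
1/((X(858, C(1/(4 - 7))) - 873374)*291065) = 1/((-7/4 - 5/4*858) - 873374*291065) = (1/291065)/((-7/4 - 2145/2) - 873374) = (1/291065)/(-4297/4 - 873374) = (1/291065)/(-3497793/4) = -4/3497793*1/291065 = -4/1018085119545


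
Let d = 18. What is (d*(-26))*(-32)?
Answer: 14976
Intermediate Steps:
(d*(-26))*(-32) = (18*(-26))*(-32) = -468*(-32) = 14976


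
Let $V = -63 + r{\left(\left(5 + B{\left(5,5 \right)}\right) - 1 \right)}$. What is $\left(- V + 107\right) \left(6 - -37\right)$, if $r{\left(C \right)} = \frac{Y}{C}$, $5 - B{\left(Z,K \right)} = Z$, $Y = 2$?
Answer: $\frac{14577}{2} \approx 7288.5$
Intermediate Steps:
$B{\left(Z,K \right)} = 5 - Z$
$r{\left(C \right)} = \frac{2}{C}$
$V = - \frac{125}{2}$ ($V = -63 + \frac{2}{\left(5 + \left(5 - 5\right)\right) - 1} = -63 + \frac{2}{\left(5 + 0\right) - 1} = -63 + \frac{2}{5 - 1} = -63 + \frac{2}{4} = -63 + 2 \cdot \frac{1}{4} = -63 + \frac{1}{2} = - \frac{125}{2} \approx -62.5$)
$\left(- V + 107\right) \left(6 - -37\right) = \left(\left(-1\right) \left(- \frac{125}{2}\right) + 107\right) \left(6 - -37\right) = \left(\frac{125}{2} + 107\right) \left(6 + 37\right) = \frac{339}{2} \cdot 43 = \frac{14577}{2}$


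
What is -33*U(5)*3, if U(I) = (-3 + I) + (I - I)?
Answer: -198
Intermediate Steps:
U(I) = -3 + I (U(I) = (-3 + I) + 0 = -3 + I)
-33*U(5)*3 = -33*(-3 + 5)*3 = -33*2*3 = -66*3 = -198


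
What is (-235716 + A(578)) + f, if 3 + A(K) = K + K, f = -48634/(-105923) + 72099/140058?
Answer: -386645880900277/1648373726 ≈ -2.3456e+5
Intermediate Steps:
f = 1605391461/1648373726 (f = -48634*(-1/105923) + 72099*(1/140058) = 48634/105923 + 8011/15562 = 1605391461/1648373726 ≈ 0.97392)
A(K) = -3 + 2*K (A(K) = -3 + (K + K) = -3 + 2*K)
(-235716 + A(578)) + f = (-235716 + (-3 + 2*578)) + 1605391461/1648373726 = (-235716 + (-3 + 1156)) + 1605391461/1648373726 = (-235716 + 1153) + 1605391461/1648373726 = -234563 + 1605391461/1648373726 = -386645880900277/1648373726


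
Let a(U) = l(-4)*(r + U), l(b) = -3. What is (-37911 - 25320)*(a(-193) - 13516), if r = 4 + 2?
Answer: 819157605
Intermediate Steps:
r = 6
a(U) = -18 - 3*U (a(U) = -3*(6 + U) = -18 - 3*U)
(-37911 - 25320)*(a(-193) - 13516) = (-37911 - 25320)*((-18 - 3*(-193)) - 13516) = -63231*((-18 + 579) - 13516) = -63231*(561 - 13516) = -63231*(-12955) = 819157605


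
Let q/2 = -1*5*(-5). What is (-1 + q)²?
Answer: 2401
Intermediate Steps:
q = 50 (q = 2*(-1*5*(-5)) = 2*(-5*(-5)) = 2*25 = 50)
(-1 + q)² = (-1 + 50)² = 49² = 2401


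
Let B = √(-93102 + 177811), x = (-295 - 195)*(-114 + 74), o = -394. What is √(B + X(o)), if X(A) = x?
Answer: √(19600 + √84709) ≈ 141.04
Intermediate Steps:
x = 19600 (x = -490*(-40) = 19600)
X(A) = 19600
B = √84709 ≈ 291.05
√(B + X(o)) = √(√84709 + 19600) = √(19600 + √84709)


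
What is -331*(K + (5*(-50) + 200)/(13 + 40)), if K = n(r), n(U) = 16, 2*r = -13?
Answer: -264138/53 ≈ -4983.7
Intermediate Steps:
r = -13/2 (r = (1/2)*(-13) = -13/2 ≈ -6.5000)
K = 16
-331*(K + (5*(-50) + 200)/(13 + 40)) = -331*(16 + (5*(-50) + 200)/(13 + 40)) = -331*(16 + (-250 + 200)/53) = -331*(16 - 50*1/53) = -331*(16 - 50/53) = -331*798/53 = -264138/53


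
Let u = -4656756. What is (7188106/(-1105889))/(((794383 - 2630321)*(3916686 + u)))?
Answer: -3594053/751298208413700870 ≈ -4.7838e-12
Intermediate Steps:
(7188106/(-1105889))/(((794383 - 2630321)*(3916686 + u))) = (7188106/(-1105889))/(((794383 - 2630321)*(3916686 - 4656756))) = (7188106*(-1/1105889))/((-1835938*(-740070))) = -7188106/1105889/1358722635660 = -7188106/1105889*1/1358722635660 = -3594053/751298208413700870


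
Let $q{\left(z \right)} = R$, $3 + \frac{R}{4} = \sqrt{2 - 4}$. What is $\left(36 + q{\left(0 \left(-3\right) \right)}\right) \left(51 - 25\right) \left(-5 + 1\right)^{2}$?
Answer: $9984 + 1664 i \sqrt{2} \approx 9984.0 + 2353.3 i$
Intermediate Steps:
$R = -12 + 4 i \sqrt{2}$ ($R = -12 + 4 \sqrt{2 - 4} = -12 + 4 \sqrt{-2} = -12 + 4 i \sqrt{2} \approx -12.0 + 5.6569 i$)
$q{\left(z \right)} = -12 + 4 i \sqrt{2}$
$\left(36 + q{\left(0 \left(-3\right) \right)}\right) \left(51 - 25\right) \left(-5 + 1\right)^{2} = \left(36 - \left(12 - 4 i \sqrt{2}\right)\right) \left(51 - 25\right) \left(-5 + 1\right)^{2} = \left(24 + 4 i \sqrt{2}\right) 26 \left(-4\right)^{2} = \left(624 + 104 i \sqrt{2}\right) 16 = 9984 + 1664 i \sqrt{2}$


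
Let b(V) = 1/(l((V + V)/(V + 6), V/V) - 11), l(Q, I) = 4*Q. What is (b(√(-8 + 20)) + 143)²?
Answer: 213295888/10443 - 67456*√3/10443 ≈ 20414.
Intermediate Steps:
b(V) = 1/(-11 + 8*V/(6 + V)) (b(V) = 1/(4*((V + V)/(V + 6)) - 11) = 1/(4*((2*V)/(6 + V)) - 11) = 1/(4*(2*V/(6 + V)) - 11) = 1/(8*V/(6 + V) - 11) = 1/(-11 + 8*V/(6 + V)))
(b(√(-8 + 20)) + 143)² = ((6 + √(-8 + 20))/(3*(-22 - √(-8 + 20))) + 143)² = ((6 + √12)/(3*(-22 - √12)) + 143)² = ((6 + 2*√3)/(3*(-22 - 2*√3)) + 143)² = (143 + (6 + 2*√3)/(3*(-22 - 2*√3)))²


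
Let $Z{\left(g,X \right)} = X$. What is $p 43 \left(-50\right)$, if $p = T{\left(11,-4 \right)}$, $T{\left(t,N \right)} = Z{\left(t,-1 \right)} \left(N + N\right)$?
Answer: $-17200$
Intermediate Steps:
$T{\left(t,N \right)} = - 2 N$ ($T{\left(t,N \right)} = - (N + N) = - 2 N$)
$p = 8$ ($p = \left(-2\right) \left(-4\right) = 8$)
$p 43 \left(-50\right) = 8 \cdot 43 \left(-50\right) = 344 \left(-50\right) = -17200$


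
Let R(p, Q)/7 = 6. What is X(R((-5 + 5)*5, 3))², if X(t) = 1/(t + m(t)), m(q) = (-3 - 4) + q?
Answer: 1/5929 ≈ 0.00016866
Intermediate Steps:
R(p, Q) = 42 (R(p, Q) = 7*6 = 42)
m(q) = -7 + q
X(t) = 1/(-7 + 2*t) (X(t) = 1/(t + (-7 + t)) = 1/(-7 + 2*t))
X(R((-5 + 5)*5, 3))² = (1/(-7 + 2*42))² = (1/(-7 + 84))² = (1/77)² = 1/5929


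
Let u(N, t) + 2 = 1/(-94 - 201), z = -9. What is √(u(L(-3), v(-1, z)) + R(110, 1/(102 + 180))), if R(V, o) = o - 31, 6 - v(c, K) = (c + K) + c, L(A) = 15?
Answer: I*√228377929830/83190 ≈ 5.7446*I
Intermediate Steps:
v(c, K) = 6 - K - 2*c (v(c, K) = 6 - ((c + K) + c) = 6 - ((K + c) + c) = 6 - (K + 2*c) = 6 + (-K - 2*c) = 6 - K - 2*c)
R(V, o) = -31 + o
u(N, t) = -591/295 (u(N, t) = -2 + 1/(-94 - 201) = -2 + 1/(-295) = -2 - 1/295 = -591/295)
√(u(L(-3), v(-1, z)) + R(110, 1/(102 + 180))) = √(-591/295 + (-31 + 1/(102 + 180))) = √(-591/295 + (-31 + 1/282)) = √(-591/295 - 8741/282) = √(-2745257/83190) = I*√228377929830/83190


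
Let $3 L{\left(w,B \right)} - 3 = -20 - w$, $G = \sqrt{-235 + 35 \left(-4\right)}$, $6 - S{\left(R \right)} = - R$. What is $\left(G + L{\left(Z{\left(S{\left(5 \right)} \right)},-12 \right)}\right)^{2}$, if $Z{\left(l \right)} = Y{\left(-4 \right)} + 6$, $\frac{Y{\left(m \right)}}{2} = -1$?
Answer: $\left(7 - 5 i \sqrt{15}\right)^{2} \approx -326.0 - 271.11 i$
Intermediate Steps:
$S{\left(R \right)} = 6 + R$ ($S{\left(R \right)} = 6 - - R = 6 + R$)
$Y{\left(m \right)} = -2$ ($Y{\left(m \right)} = 2 \left(-1\right) = -2$)
$G = 5 i \sqrt{15}$ ($G = \sqrt{-235 - 140} = \sqrt{-375} = 5 i \sqrt{15} \approx 19.365 i$)
$Z{\left(l \right)} = 4$ ($Z{\left(l \right)} = -2 + 6 = 4$)
$L{\left(w,B \right)} = - \frac{17}{3} - \frac{w}{3}$ ($L{\left(w,B \right)} = 1 + \frac{-20 - w}{3} = 1 - \left(\frac{20}{3} + \frac{w}{3}\right) = - \frac{17}{3} - \frac{w}{3}$)
$\left(G + L{\left(Z{\left(S{\left(5 \right)} \right)},-12 \right)}\right)^{2} = \left(5 i \sqrt{15} - 7\right)^{2} = \left(-7 + 5 i \sqrt{15}\right)^{2}$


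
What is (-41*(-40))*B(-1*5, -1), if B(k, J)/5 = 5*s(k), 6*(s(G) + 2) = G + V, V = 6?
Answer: -225500/3 ≈ -75167.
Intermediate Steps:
s(G) = -1 + G/6 (s(G) = -2 + (G + 6)/6 = -2 + (6 + G)/6 = -2 + (1 + G/6) = -1 + G/6)
B(k, J) = -25 + 25*k/6 (B(k, J) = 5*(5*(-1 + k/6)) = 5*(-5 + 5*k/6) = -25 + 25*k/6)
(-41*(-40))*B(-1*5, -1) = (-41*(-40))*(-25 + 25*(-1*5)/6) = 1640*(-25 + (25/6)*(-5)) = 1640*(-25 - 125/6) = 1640*(-275/6) = -225500/3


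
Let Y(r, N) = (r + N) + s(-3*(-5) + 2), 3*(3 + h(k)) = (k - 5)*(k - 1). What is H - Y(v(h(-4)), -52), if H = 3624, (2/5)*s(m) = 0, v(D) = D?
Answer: 3664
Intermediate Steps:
h(k) = -3 + (-1 + k)*(-5 + k)/3 (h(k) = -3 + ((k - 5)*(k - 1))/3 = -3 + ((-5 + k)*(-1 + k))/3 = -3 + ((-1 + k)*(-5 + k))/3 = -3 + (-1 + k)*(-5 + k)/3)
s(m) = 0 (s(m) = (5/2)*0 = 0)
Y(r, N) = N + r (Y(r, N) = (r + N) + 0 = (N + r) + 0 = N + r)
H - Y(v(h(-4)), -52) = 3624 - (-52 + (-4/3 - 2*(-4) + (⅓)*(-4)²)) = 3624 - (-52 + (-4/3 + 8 + (⅓)*16)) = 3624 - (-52 + (-4/3 + 8 + 16/3)) = 3624 - (-52 + 12) = 3624 - 1*(-40) = 3624 + 40 = 3664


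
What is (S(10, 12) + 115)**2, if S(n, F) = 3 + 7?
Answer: 15625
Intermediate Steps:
S(n, F) = 10
(S(10, 12) + 115)**2 = (10 + 115)**2 = 125**2 = 15625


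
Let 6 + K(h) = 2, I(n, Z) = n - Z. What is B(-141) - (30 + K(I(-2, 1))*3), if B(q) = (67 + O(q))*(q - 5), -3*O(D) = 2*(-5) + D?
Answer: -51446/3 ≈ -17149.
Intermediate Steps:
O(D) = 10/3 - D/3 (O(D) = -(2*(-5) + D)/3 = -(-10 + D)/3 = 10/3 - D/3)
K(h) = -4 (K(h) = -6 + 2 = -4)
B(q) = (-5 + q)*(211/3 - q/3) (B(q) = (67 + (10/3 - q/3))*(q - 5) = (211/3 - q/3)*(-5 + q) = (-5 + q)*(211/3 - q/3))
B(-141) - (30 + K(I(-2, 1))*3) = (-1055/3 + 72*(-141) - ⅓*(-141)²) - (30 - 4*3) = (-1055/3 - 10152 - ⅓*19881) - (30 - 12) = (-1055/3 - 10152 - 6627) - 1*18 = -51392/3 - 18 = -51446/3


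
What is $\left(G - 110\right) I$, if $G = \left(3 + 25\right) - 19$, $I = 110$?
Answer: $-11110$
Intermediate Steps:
$G = 9$ ($G = 28 - 19 = 9$)
$\left(G - 110\right) I = \left(9 - 110\right) 110 = \left(-101\right) 110 = -11110$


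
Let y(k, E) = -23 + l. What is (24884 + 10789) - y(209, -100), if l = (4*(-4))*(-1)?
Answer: 35680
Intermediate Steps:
l = 16 (l = -16*(-1) = 16)
y(k, E) = -7 (y(k, E) = -23 + 16 = -7)
(24884 + 10789) - y(209, -100) = (24884 + 10789) - 1*(-7) = 35673 + 7 = 35680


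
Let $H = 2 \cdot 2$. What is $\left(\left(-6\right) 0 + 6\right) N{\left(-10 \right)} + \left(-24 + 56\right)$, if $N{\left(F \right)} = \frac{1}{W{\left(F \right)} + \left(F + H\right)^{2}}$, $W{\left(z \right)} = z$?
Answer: $\frac{419}{13} \approx 32.231$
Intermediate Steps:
$H = 4$
$N{\left(F \right)} = \frac{1}{F + \left(4 + F\right)^{2}}$ ($N{\left(F \right)} = \frac{1}{F + \left(F + 4\right)^{2}} = \frac{1}{F + \left(4 + F\right)^{2}}$)
$\left(\left(-6\right) 0 + 6\right) N{\left(-10 \right)} + \left(-24 + 56\right) = \frac{\left(-6\right) 0 + 6}{-10 + \left(4 - 10\right)^{2}} + \left(-24 + 56\right) = \frac{0 + 6}{-10 + \left(-6\right)^{2}} + 32 = \frac{6}{-10 + 36} + 32 = \frac{6}{26} + 32 = 6 \cdot \frac{1}{26} + 32 = \frac{3}{13} + 32 = \frac{419}{13}$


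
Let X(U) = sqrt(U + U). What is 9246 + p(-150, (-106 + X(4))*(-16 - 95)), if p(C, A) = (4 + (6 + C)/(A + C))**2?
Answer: 32480807003765614/3506926637041 - 6631125792*sqrt(2)/3506926637041 ≈ 9261.9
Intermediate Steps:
X(U) = sqrt(2)*sqrt(U) (X(U) = sqrt(2*U) = sqrt(2)*sqrt(U))
p(C, A) = (4 + (6 + C)/(A + C))**2
9246 + p(-150, (-106 + X(4))*(-16 - 95)) = 9246 + (6 + 4*((-106 + sqrt(2)*sqrt(4))*(-16 - 95)) + 5*(-150))**2/((-106 + sqrt(2)*sqrt(4))*(-16 - 95) - 150)**2 = 9246 + (6 + 4*((-106 + sqrt(2)*2)*(-111)) - 750)**2/((-106 + sqrt(2)*2)*(-111) - 150)**2 = 9246 + (6 + 4*((-106 + 2*sqrt(2))*(-111)) - 750)**2/((-106 + 2*sqrt(2))*(-111) - 150)**2 = 9246 + (6 + 4*(11766 - 222*sqrt(2)) - 750)**2/((11766 - 222*sqrt(2)) - 150)**2 = 9246 + (6 + (47064 - 888*sqrt(2)) - 750)**2/(11616 - 222*sqrt(2))**2 = 9246 + (46320 - 888*sqrt(2))**2/(11616 - 222*sqrt(2))**2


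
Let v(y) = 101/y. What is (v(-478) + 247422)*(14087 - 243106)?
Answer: -27085530919685/478 ≈ -5.6664e+10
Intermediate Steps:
(v(-478) + 247422)*(14087 - 243106) = (101/(-478) + 247422)*(14087 - 243106) = (101*(-1/478) + 247422)*(-229019) = (-101/478 + 247422)*(-229019) = (118267615/478)*(-229019) = -27085530919685/478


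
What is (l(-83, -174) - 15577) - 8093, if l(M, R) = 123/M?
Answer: -1964733/83 ≈ -23671.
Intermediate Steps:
(l(-83, -174) - 15577) - 8093 = (123/(-83) - 15577) - 8093 = (123*(-1/83) - 15577) - 8093 = (-123/83 - 15577) - 8093 = -1293014/83 - 8093 = -1964733/83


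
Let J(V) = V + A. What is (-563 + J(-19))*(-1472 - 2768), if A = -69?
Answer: 2760240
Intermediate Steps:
J(V) = -69 + V (J(V) = V - 69 = -69 + V)
(-563 + J(-19))*(-1472 - 2768) = (-563 + (-69 - 19))*(-1472 - 2768) = (-563 - 88)*(-4240) = -651*(-4240) = 2760240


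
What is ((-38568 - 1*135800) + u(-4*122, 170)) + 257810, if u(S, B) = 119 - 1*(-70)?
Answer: 83631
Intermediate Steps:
u(S, B) = 189 (u(S, B) = 119 + 70 = 189)
((-38568 - 1*135800) + u(-4*122, 170)) + 257810 = ((-38568 - 1*135800) + 189) + 257810 = ((-38568 - 135800) + 189) + 257810 = (-174368 + 189) + 257810 = -174179 + 257810 = 83631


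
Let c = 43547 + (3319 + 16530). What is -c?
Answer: -63396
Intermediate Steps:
c = 63396 (c = 43547 + 19849 = 63396)
-c = -1*63396 = -63396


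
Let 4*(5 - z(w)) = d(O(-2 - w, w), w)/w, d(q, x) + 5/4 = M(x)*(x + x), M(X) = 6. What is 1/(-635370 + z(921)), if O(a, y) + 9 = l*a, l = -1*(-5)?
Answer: -14736/9362782843 ≈ -1.5739e-6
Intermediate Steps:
l = 5
O(a, y) = -9 + 5*a
d(q, x) = -5/4 + 12*x (d(q, x) = -5/4 + 6*(x + x) = -5/4 + 6*(2*x) = -5/4 + 12*x)
z(w) = 5 - (-5/4 + 12*w)/(4*w)
1/(-635370 + z(921)) = 1/(-635370 + (2 + (5/16)/921)) = 1/(-635370 + (2 + (5/16)*(1/921))) = 1/(-635370 + (2 + 5/14736)) = 1/(-635370 + 29477/14736) = 1/(-9362782843/14736) = -14736/9362782843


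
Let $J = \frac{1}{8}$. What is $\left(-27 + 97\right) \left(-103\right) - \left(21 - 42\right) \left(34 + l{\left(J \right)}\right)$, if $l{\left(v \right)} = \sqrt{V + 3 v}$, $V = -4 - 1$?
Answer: $-6496 + \frac{21 i \sqrt{74}}{4} \approx -6496.0 + 45.162 i$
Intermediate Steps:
$J = \frac{1}{8} \approx 0.125$
$V = -5$ ($V = -4 - 1 = -5$)
$l{\left(v \right)} = \sqrt{-5 + 3 v}$
$\left(-27 + 97\right) \left(-103\right) - \left(21 - 42\right) \left(34 + l{\left(J \right)}\right) = \left(-27 + 97\right) \left(-103\right) - \left(21 - 42\right) \left(34 + \sqrt{-5 + 3 \cdot \frac{1}{8}}\right) = 70 \left(-103\right) - \left(21 - 42\right) \left(34 + \sqrt{-5 + \frac{3}{8}}\right) = -7210 - - 21 \left(34 + \sqrt{- \frac{37}{8}}\right) = -7210 - - 21 \left(34 + \frac{i \sqrt{74}}{4}\right) = -7210 - \left(-714 - \frac{21 i \sqrt{74}}{4}\right) = -7210 + \left(714 + \frac{21 i \sqrt{74}}{4}\right) = -6496 + \frac{21 i \sqrt{74}}{4}$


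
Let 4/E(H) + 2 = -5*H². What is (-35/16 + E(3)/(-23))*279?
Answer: -10538109/17296 ≈ -609.28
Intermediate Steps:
E(H) = 4/(-2 - 5*H²)
(-35/16 + E(3)/(-23))*279 = (-35/16 - 4/(2 + 5*3²)/(-23))*279 = (-35*1/16 - 4/(2 + 5*9)*(-1/23))*279 = (-35/16 - 4/(2 + 45)*(-1/23))*279 = (-35/16 - 4/47*(-1/23))*279 = (-35/16 + 4/1081)*279 = -37771/17296*279 = -10538109/17296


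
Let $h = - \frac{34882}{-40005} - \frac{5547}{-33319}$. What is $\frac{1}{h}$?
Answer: $\frac{1332926595}{1384141093} \approx 0.963$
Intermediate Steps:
$h = \frac{1384141093}{1332926595}$ ($h = \left(-34882\right) \left(- \frac{1}{40005}\right) - - \frac{5547}{33319} = \frac{34882}{40005} + \frac{5547}{33319} = \frac{1384141093}{1332926595} \approx 1.0384$)
$\frac{1}{h} = \frac{1}{\frac{1384141093}{1332926595}} = \frac{1332926595}{1384141093}$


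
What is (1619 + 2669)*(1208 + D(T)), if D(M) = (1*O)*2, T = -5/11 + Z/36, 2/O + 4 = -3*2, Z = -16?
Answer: 25890944/5 ≈ 5.1782e+6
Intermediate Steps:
O = -⅕ (O = 2/(-4 - 3*2) = 2/(-4 - 6) = 2/(-10) = 2*(-⅒) = -⅕ ≈ -0.20000)
T = -89/99 (T = -5/11 - 16/36 = -5*1/11 - 16*1/36 = -5/11 - 4/9 = -89/99 ≈ -0.89899)
D(M) = -⅖ (D(M) = (1*(-⅕))*2 = -⅕*2 = -⅖)
(1619 + 2669)*(1208 + D(T)) = (1619 + 2669)*(1208 - ⅖) = 4288*(6038/5) = 25890944/5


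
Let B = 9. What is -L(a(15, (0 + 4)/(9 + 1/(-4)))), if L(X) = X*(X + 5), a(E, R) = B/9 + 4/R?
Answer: -2301/16 ≈ -143.81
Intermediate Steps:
a(E, R) = 1 + 4/R (a(E, R) = 9/9 + 4/R = 9*(⅑) + 4/R = 1 + 4/R)
L(X) = X*(5 + X)
-L(a(15, (0 + 4)/(9 + 1/(-4)))) = -(4 + (0 + 4)/(9 + 1/(-4)))/(((0 + 4)/(9 + 1/(-4))))*(5 + (4 + (0 + 4)/(9 + 1/(-4)))/(((0 + 4)/(9 + 1/(-4))))) = -(4 + 4/(9 - ¼))/((4/(9 - ¼)))*(5 + (4 + 4/(9 - ¼))/((4/(9 - ¼)))) = -(4 + 4/(35/4))/((4/(35/4)))*(5 + (4 + 4/(35/4))/((4/(35/4)))) = -(4 + 4*(4/35))/((4*(4/35)))*(5 + (4 + 4*(4/35))/((4*(4/35)))) = -(4 + 16/35)/(16/35)*(5 + (4 + 16/35)/(16/35)) = -(35/16)*(156/35)*(5 + (35/16)*(156/35)) = -39*(5 + 39/4)/4 = -39*59/(4*4) = -1*2301/16 = -2301/16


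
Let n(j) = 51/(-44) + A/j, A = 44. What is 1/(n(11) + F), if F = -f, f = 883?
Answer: -44/38727 ≈ -0.0011362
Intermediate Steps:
n(j) = -51/44 + 44/j (n(j) = 51/(-44) + 44/j = 51*(-1/44) + 44/j = -51/44 + 44/j)
F = -883 (F = -1*883 = -883)
1/(n(11) + F) = 1/((-51/44 + 44/11) - 883) = 1/((-51/44 + 44*(1/11)) - 883) = 1/((-51/44 + 4) - 883) = 1/(125/44 - 883) = 1/(-38727/44) = -44/38727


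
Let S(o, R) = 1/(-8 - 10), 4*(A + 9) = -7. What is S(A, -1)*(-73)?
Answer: 73/18 ≈ 4.0556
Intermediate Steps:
A = -43/4 (A = -9 + (¼)*(-7) = -9 - 7/4 = -43/4 ≈ -10.750)
S(o, R) = -1/18 (S(o, R) = 1/(-18) = -1/18)
S(A, -1)*(-73) = -1/18*(-73) = 73/18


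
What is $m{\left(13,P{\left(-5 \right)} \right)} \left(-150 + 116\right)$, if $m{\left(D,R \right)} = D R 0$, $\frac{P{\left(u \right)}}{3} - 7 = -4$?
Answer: $0$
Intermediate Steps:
$P{\left(u \right)} = 9$ ($P{\left(u \right)} = 21 + 3 \left(-4\right) = 21 - 12 = 9$)
$m{\left(D,R \right)} = 0$
$m{\left(13,P{\left(-5 \right)} \right)} \left(-150 + 116\right) = 0 \left(-150 + 116\right) = 0 \left(-34\right) = 0$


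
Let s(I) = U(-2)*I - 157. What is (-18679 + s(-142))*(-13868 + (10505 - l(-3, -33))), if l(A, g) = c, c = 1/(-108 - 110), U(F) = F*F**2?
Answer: 6488227050/109 ≈ 5.9525e+7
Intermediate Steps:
U(F) = F**3
c = -1/218 (c = 1/(-218) = -1/218 ≈ -0.0045872)
l(A, g) = -1/218
s(I) = -157 - 8*I (s(I) = (-2)**3*I - 157 = -8*I - 157 = -157 - 8*I)
(-18679 + s(-142))*(-13868 + (10505 - l(-3, -33))) = (-18679 + (-157 - 8*(-142)))*(-13868 + (10505 - 1*(-1/218))) = (-18679 + (-157 + 1136))*(-13868 + (10505 + 1/218)) = (-18679 + 979)*(-13868 + 2290091/218) = -17700*(-733133/218) = 6488227050/109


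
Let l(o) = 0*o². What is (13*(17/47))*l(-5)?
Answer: 0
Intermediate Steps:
l(o) = 0
(13*(17/47))*l(-5) = (13*(17/47))*0 = (221/47)*0 = 0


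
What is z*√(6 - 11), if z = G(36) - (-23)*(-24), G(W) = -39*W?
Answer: -1956*I*√5 ≈ -4373.8*I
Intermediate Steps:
z = -1956 (z = -39*36 - (-23)*(-24) = -1404 - 1*552 = -1404 - 552 = -1956)
z*√(6 - 11) = -1956*√(6 - 11) = -1956*I*√5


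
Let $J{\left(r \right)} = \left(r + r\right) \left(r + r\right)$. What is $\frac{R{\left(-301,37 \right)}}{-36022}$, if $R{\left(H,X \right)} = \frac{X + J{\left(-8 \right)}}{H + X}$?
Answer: $\frac{293}{9509808} \approx 3.081 \cdot 10^{-5}$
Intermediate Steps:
$J{\left(r \right)} = 4 r^{2}$ ($J{\left(r \right)} = 2 r 2 r = 4 r^{2}$)
$R{\left(H,X \right)} = \frac{256 + X}{H + X}$ ($R{\left(H,X \right)} = \frac{X + 4 \left(-8\right)^{2}}{H + X} = \frac{X + 4 \cdot 64}{H + X} = \frac{X + 256}{H + X} = \frac{256 + X}{H + X}$)
$\frac{R{\left(-301,37 \right)}}{-36022} = \frac{\frac{1}{-301 + 37} \left(256 + 37\right)}{-36022} = \frac{1}{-264} \cdot 293 \left(- \frac{1}{36022}\right) = \left(- \frac{1}{264}\right) 293 \left(- \frac{1}{36022}\right) = \left(- \frac{293}{264}\right) \left(- \frac{1}{36022}\right) = \frac{293}{9509808}$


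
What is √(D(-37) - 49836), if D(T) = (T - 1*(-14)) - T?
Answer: I*√49822 ≈ 223.21*I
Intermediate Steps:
D(T) = 14 (D(T) = (T + 14) - T = (14 + T) - T = 14)
√(D(-37) - 49836) = √(14 - 49836) = √(-49822) = I*√49822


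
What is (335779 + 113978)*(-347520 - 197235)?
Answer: -245007374535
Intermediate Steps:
(335779 + 113978)*(-347520 - 197235) = 449757*(-544755) = -245007374535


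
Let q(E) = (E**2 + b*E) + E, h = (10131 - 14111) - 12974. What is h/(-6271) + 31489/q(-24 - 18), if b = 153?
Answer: -117715903/29498784 ≈ -3.9905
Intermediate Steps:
h = -16954 (h = -3980 - 12974 = -16954)
q(E) = E**2 + 154*E (q(E) = (E**2 + 153*E) + E = E**2 + 154*E)
h/(-6271) + 31489/q(-24 - 18) = -16954/(-6271) + 31489/(((-24 - 18)*(154 + (-24 - 18)))) = -16954*(-1/6271) + 31489/((-42*(154 - 42))) = 16954/6271 + 31489/((-42*112)) = 16954/6271 + 31489/(-4704) = 16954/6271 + 31489*(-1/4704) = 16954/6271 - 31489/4704 = -117715903/29498784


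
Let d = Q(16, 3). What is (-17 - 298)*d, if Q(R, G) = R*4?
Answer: -20160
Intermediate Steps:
Q(R, G) = 4*R
d = 64 (d = 4*16 = 64)
(-17 - 298)*d = (-17 - 298)*64 = -315*64 = -20160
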